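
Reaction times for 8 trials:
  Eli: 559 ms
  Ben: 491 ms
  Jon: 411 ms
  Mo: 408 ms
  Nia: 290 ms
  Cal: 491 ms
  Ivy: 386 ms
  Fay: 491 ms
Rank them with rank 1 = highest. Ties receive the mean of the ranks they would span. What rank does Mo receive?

Sorted (descending): 559, 491, 491, 491, 411, 408, 386, 290
The 3 values of 491 occupy positions 2–4 → average rank 3.
Mo has value 408 ms → rank 6.

6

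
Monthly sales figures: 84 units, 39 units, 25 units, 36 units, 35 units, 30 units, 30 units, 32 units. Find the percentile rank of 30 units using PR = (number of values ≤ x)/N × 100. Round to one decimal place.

37.5

N = 8.
Strictly below 30: 1. Equal to 30: 2.
PR = 3/8 × 100 = 37.5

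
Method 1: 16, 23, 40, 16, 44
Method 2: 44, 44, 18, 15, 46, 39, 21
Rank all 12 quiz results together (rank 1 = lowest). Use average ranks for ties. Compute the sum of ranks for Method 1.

Sorted (ascending): 15, 16, 16, 18, 21, 23, 39, 40, 44, 44, 44, 46
The 2 values of 16 occupy positions 2–3 → average rank (2+3)/2 = 2.5.
The 3 values of 44 occupy positions 9–11 → average rank 10.
Method 1 values → pooled ranks: 16→2.5, 23→6, 40→8, 16→2.5, 44→10
Rank sum = 2.5 + 6 + 8 + 2.5 + 10 = 29

29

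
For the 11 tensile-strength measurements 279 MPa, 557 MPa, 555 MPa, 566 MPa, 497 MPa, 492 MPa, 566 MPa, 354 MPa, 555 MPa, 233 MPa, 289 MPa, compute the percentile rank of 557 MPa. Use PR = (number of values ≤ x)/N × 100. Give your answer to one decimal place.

N = 11.
Strictly below 557: 8. Equal to 557: 1.
PR = 9/11 × 100 = 81.8

81.8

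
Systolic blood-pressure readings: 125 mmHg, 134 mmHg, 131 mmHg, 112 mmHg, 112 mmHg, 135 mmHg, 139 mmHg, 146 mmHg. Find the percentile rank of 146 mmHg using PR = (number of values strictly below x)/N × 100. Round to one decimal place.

87.5

N = 8.
Strictly below 146: 7. Equal to 146: 1.
PR = 7/8 × 100 = 87.5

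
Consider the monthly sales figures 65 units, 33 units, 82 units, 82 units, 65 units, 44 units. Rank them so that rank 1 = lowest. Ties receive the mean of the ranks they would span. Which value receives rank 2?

Sorted (ascending): 33, 44, 65, 65, 82, 82
The 2 values of 65 occupy positions 3–4 → average rank (3+4)/2 = 3.5.
The 2 values of 82 occupy positions 5–6 → average rank (5+6)/2 = 5.5.
Rank 2 → value 44.

44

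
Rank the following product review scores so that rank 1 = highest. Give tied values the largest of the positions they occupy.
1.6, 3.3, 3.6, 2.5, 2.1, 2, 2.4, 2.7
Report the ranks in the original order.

8, 2, 1, 4, 6, 7, 5, 3

Sorted (descending): 3.6, 3.3, 2.7, 2.5, 2.4, 2.1, 2, 1.6
No ties — each value takes its position as its rank.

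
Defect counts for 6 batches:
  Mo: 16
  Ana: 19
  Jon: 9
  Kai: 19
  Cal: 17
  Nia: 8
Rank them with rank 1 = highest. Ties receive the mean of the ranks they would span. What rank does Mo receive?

4

Sorted (descending): 19, 19, 17, 16, 9, 8
The 2 values of 19 occupy positions 1–2 → average rank (1+2)/2 = 1.5.
Mo has value 16 → rank 4.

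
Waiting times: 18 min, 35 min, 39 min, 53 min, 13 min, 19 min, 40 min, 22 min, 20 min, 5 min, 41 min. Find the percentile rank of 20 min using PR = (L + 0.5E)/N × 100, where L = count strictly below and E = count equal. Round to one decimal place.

40.9

N = 11.
Strictly below 20: 4. Equal to 20: 1.
PR = (4 + 0.5·1)/11 × 100 = 40.9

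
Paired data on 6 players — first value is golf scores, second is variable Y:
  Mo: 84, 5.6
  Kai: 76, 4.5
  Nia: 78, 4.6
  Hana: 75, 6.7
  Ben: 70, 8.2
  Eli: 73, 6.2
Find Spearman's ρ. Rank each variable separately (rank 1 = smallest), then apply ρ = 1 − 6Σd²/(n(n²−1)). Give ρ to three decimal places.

-0.714

Ranks of variable 1: 6, 4, 5, 3, 1, 2
Ranks of variable 2: 3, 1, 2, 5, 6, 4
d = r₁ − r₂: 3, 3, 3, -2, -5, -2
d²: 9, 9, 9, 4, 25, 4; Σd² = 60
ρ = 1 − 6·60/(6·35) = 1 − 360/210 = -0.714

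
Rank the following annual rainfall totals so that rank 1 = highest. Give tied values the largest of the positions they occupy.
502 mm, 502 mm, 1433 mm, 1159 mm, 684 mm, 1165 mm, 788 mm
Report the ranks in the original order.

7, 7, 1, 3, 5, 2, 4

Sorted (descending): 1433, 1165, 1159, 788, 684, 502, 502
The 2 values of 502 occupy positions 6–7 → each gets rank 7.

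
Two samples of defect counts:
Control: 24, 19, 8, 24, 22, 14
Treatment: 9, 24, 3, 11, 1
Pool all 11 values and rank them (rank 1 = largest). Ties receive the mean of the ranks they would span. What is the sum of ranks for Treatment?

Sorted (descending): 24, 24, 24, 22, 19, 14, 11, 9, 8, 3, 1
The 3 values of 24 occupy positions 1–3 → average rank 2.
Treatment values → pooled ranks: 9→8, 24→2, 3→10, 11→7, 1→11
Rank sum = 8 + 2 + 10 + 7 + 11 = 38

38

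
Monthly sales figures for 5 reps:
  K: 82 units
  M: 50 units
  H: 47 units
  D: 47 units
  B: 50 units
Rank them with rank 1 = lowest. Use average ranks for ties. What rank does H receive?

Sorted (ascending): 47, 47, 50, 50, 82
The 2 values of 47 occupy positions 1–2 → average rank (1+2)/2 = 1.5.
The 2 values of 50 occupy positions 3–4 → average rank (3+4)/2 = 3.5.
H has value 47 units → rank 1.5.

1.5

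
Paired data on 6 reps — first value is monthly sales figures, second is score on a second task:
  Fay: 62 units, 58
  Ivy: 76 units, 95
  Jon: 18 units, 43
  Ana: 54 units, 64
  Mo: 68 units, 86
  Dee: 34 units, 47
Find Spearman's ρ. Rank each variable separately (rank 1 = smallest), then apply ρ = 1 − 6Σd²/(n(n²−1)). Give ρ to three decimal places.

0.943

Ranks of variable 1: 4, 6, 1, 3, 5, 2
Ranks of variable 2: 3, 6, 1, 4, 5, 2
d = r₁ − r₂: 1, 0, 0, -1, 0, 0
d²: 1, 0, 0, 1, 0, 0; Σd² = 2
ρ = 1 − 6·2/(6·35) = 1 − 12/210 = 0.943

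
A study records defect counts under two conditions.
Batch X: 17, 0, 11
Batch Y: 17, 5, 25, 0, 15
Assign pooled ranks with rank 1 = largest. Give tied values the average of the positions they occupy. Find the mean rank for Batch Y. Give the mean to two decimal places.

Sorted (descending): 25, 17, 17, 15, 11, 5, 0, 0
The 2 values of 17 occupy positions 2–3 → average rank (2+3)/2 = 2.5.
The 2 values of 0 occupy positions 7–8 → average rank (7+8)/2 = 7.5.
Batch Y values → pooled ranks: 17→2.5, 5→6, 25→1, 0→7.5, 15→4
Mean rank = (2.5 + 6 + 1 + 7.5 + 4) / 5 = 4.20

4.20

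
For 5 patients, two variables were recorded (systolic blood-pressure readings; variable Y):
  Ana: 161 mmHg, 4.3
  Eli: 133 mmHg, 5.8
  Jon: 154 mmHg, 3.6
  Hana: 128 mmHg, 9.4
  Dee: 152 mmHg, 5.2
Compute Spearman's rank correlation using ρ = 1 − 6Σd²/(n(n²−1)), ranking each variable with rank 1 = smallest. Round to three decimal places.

-0.900

Ranks of variable 1: 5, 2, 4, 1, 3
Ranks of variable 2: 2, 4, 1, 5, 3
d = r₁ − r₂: 3, -2, 3, -4, 0
d²: 9, 4, 9, 16, 0; Σd² = 38
ρ = 1 − 6·38/(5·24) = 1 − 228/120 = -0.900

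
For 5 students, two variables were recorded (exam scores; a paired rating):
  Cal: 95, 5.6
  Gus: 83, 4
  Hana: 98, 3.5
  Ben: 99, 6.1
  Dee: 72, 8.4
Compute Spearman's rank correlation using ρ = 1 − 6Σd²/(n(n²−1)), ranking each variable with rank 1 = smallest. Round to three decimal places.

-0.300

Ranks of variable 1: 3, 2, 4, 5, 1
Ranks of variable 2: 3, 2, 1, 4, 5
d = r₁ − r₂: 0, 0, 3, 1, -4
d²: 0, 0, 9, 1, 16; Σd² = 26
ρ = 1 − 6·26/(5·24) = 1 − 156/120 = -0.300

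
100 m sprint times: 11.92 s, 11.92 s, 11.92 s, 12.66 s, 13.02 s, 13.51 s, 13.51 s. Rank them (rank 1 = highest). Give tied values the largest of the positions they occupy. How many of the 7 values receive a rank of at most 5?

4

Sorted (descending): 13.51, 13.51, 13.02, 12.66, 11.92, 11.92, 11.92
The 2 values of 13.51 occupy positions 1–2 → each gets rank 2.
The 3 values of 11.92 occupy positions 5–7 → each gets rank 7.
Ranks ≤ 5: {2, 2, 3, 4} → 4 values.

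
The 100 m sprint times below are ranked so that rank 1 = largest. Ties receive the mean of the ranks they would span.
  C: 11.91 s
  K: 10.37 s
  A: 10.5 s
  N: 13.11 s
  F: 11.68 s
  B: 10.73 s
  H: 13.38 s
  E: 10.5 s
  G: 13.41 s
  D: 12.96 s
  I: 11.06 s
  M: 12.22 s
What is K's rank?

12

Sorted (descending): 13.41, 13.38, 13.11, 12.96, 12.22, 11.91, 11.68, 11.06, 10.73, 10.5, 10.5, 10.37
The 2 values of 10.5 occupy positions 10–11 → average rank (10+11)/2 = 10.5.
K has value 10.37 s → rank 12.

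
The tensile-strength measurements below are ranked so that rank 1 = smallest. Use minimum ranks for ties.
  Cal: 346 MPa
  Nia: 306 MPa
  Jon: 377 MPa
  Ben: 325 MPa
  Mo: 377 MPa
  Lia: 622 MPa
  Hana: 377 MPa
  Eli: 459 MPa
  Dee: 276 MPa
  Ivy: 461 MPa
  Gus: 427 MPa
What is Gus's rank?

Sorted (ascending): 276, 306, 325, 346, 377, 377, 377, 427, 459, 461, 622
The 3 values of 377 occupy positions 5–7 → each gets rank 5.
Gus has value 427 MPa → rank 8.

8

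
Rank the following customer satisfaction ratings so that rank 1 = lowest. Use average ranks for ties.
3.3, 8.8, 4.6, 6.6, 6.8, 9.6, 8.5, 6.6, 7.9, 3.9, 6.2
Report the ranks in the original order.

Sorted (ascending): 3.3, 3.9, 4.6, 6.2, 6.6, 6.6, 6.8, 7.9, 8.5, 8.8, 9.6
The 2 values of 6.6 occupy positions 5–6 → average rank (5+6)/2 = 5.5.

1, 10, 3, 5.5, 7, 11, 9, 5.5, 8, 2, 4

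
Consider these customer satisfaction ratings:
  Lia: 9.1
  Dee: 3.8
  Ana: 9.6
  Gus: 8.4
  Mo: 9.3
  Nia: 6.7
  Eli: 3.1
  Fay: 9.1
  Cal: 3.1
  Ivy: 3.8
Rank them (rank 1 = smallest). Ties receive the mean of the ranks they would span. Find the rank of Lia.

7.5

Sorted (ascending): 3.1, 3.1, 3.8, 3.8, 6.7, 8.4, 9.1, 9.1, 9.3, 9.6
The 2 values of 3.1 occupy positions 1–2 → average rank (1+2)/2 = 1.5.
The 2 values of 3.8 occupy positions 3–4 → average rank (3+4)/2 = 3.5.
The 2 values of 9.1 occupy positions 7–8 → average rank (7+8)/2 = 7.5.
Lia has value 9.1 → rank 7.5.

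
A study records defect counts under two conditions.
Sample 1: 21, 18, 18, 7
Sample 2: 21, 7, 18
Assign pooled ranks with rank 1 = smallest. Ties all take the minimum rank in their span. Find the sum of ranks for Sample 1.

13

Sorted (ascending): 7, 7, 18, 18, 18, 21, 21
The 2 values of 7 occupy positions 1–2 → each gets rank 1.
The 3 values of 18 occupy positions 3–5 → each gets rank 3.
The 2 values of 21 occupy positions 6–7 → each gets rank 6.
Sample 1 values → pooled ranks: 21→6, 18→3, 18→3, 7→1
Rank sum = 6 + 3 + 3 + 1 = 13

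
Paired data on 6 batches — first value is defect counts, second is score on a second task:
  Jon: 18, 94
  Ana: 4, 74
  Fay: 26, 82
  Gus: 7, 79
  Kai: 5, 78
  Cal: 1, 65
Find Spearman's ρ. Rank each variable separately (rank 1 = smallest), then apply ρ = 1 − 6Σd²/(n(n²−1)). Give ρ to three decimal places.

0.943

Ranks of variable 1: 5, 2, 6, 4, 3, 1
Ranks of variable 2: 6, 2, 5, 4, 3, 1
d = r₁ − r₂: -1, 0, 1, 0, 0, 0
d²: 1, 0, 1, 0, 0, 0; Σd² = 2
ρ = 1 − 6·2/(6·35) = 1 − 12/210 = 0.943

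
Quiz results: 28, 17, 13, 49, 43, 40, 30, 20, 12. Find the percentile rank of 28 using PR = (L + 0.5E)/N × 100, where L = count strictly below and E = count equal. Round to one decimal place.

N = 9.
Strictly below 28: 4. Equal to 28: 1.
PR = (4 + 0.5·1)/9 × 100 = 50.0

50.0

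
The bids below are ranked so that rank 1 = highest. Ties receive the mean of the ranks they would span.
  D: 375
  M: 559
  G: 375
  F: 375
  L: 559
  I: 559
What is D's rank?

5

Sorted (descending): 559, 559, 559, 375, 375, 375
The 3 values of 559 occupy positions 1–3 → average rank 2.
The 3 values of 375 occupy positions 4–6 → average rank 5.
D has value 375 → rank 5.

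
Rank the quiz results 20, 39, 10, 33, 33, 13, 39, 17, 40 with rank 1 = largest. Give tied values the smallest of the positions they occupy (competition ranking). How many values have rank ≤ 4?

Sorted (descending): 40, 39, 39, 33, 33, 20, 17, 13, 10
The 2 values of 39 occupy positions 2–3 → each gets rank 2.
The 2 values of 33 occupy positions 4–5 → each gets rank 4.
Ranks ≤ 4: {1, 2, 2, 4, 4} → 5 values.

5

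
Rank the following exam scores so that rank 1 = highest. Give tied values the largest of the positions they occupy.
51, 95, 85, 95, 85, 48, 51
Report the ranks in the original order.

Sorted (descending): 95, 95, 85, 85, 51, 51, 48
The 2 values of 95 occupy positions 1–2 → each gets rank 2.
The 2 values of 85 occupy positions 3–4 → each gets rank 4.
The 2 values of 51 occupy positions 5–6 → each gets rank 6.

6, 2, 4, 2, 4, 7, 6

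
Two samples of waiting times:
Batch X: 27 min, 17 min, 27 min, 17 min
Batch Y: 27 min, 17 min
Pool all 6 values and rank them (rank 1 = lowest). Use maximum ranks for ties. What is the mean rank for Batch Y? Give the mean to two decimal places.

4.50

Sorted (ascending): 17, 17, 17, 27, 27, 27
The 3 values of 17 occupy positions 1–3 → each gets rank 3.
The 3 values of 27 occupy positions 4–6 → each gets rank 6.
Batch Y values → pooled ranks: 27→6, 17→3
Mean rank = (6 + 3) / 2 = 4.50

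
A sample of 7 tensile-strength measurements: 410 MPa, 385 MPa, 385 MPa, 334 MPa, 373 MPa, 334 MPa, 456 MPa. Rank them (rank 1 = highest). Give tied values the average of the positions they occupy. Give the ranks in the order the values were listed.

2, 3.5, 3.5, 6.5, 5, 6.5, 1

Sorted (descending): 456, 410, 385, 385, 373, 334, 334
The 2 values of 385 occupy positions 3–4 → average rank (3+4)/2 = 3.5.
The 2 values of 334 occupy positions 6–7 → average rank (6+7)/2 = 6.5.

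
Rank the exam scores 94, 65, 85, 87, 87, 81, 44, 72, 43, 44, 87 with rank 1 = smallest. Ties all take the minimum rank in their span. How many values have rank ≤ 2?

Sorted (ascending): 43, 44, 44, 65, 72, 81, 85, 87, 87, 87, 94
The 2 values of 44 occupy positions 2–3 → each gets rank 2.
The 3 values of 87 occupy positions 8–10 → each gets rank 8.
Ranks ≤ 2: {1, 2, 2} → 3 values.

3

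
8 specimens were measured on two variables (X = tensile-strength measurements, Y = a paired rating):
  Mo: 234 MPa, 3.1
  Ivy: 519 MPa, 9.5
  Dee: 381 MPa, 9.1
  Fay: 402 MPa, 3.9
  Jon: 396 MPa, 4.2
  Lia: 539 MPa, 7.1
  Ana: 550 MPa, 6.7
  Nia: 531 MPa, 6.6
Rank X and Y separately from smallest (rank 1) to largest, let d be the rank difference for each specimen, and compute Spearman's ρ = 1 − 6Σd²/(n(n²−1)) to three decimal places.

0.381

Ranks of variable 1: 1, 5, 2, 4, 3, 7, 8, 6
Ranks of variable 2: 1, 8, 7, 2, 3, 6, 5, 4
d = r₁ − r₂: 0, -3, -5, 2, 0, 1, 3, 2
d²: 0, 9, 25, 4, 0, 1, 9, 4; Σd² = 52
ρ = 1 − 6·52/(8·63) = 1 − 312/504 = 0.381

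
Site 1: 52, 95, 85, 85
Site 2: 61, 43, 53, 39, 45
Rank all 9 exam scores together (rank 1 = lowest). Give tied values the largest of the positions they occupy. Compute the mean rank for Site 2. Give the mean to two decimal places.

3.40

Sorted (ascending): 39, 43, 45, 52, 53, 61, 85, 85, 95
The 2 values of 85 occupy positions 7–8 → each gets rank 8.
Site 2 values → pooled ranks: 61→6, 43→2, 53→5, 39→1, 45→3
Mean rank = (6 + 2 + 5 + 1 + 3) / 5 = 3.40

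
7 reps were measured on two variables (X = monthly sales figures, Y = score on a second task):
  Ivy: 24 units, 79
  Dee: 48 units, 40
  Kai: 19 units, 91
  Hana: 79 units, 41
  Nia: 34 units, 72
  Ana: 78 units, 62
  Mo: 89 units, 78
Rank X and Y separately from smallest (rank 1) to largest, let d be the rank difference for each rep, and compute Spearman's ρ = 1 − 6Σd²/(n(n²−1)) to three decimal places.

Ranks of variable 1: 2, 4, 1, 6, 3, 5, 7
Ranks of variable 2: 6, 1, 7, 2, 4, 3, 5
d = r₁ − r₂: -4, 3, -6, 4, -1, 2, 2
d²: 16, 9, 36, 16, 1, 4, 4; Σd² = 86
ρ = 1 − 6·86/(7·48) = 1 − 516/336 = -0.536

-0.536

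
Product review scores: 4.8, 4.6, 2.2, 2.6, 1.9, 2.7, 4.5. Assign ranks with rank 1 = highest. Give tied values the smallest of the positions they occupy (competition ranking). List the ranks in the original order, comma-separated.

1, 2, 6, 5, 7, 4, 3

Sorted (descending): 4.8, 4.6, 4.5, 2.7, 2.6, 2.2, 1.9
No ties — each value takes its position as its rank.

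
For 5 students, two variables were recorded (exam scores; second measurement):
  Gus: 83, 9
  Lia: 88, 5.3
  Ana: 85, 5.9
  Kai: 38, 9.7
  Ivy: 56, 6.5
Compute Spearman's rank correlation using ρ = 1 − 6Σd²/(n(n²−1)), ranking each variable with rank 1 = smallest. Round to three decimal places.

Ranks of variable 1: 3, 5, 4, 1, 2
Ranks of variable 2: 4, 1, 2, 5, 3
d = r₁ − r₂: -1, 4, 2, -4, -1
d²: 1, 16, 4, 16, 1; Σd² = 38
ρ = 1 − 6·38/(5·24) = 1 − 228/120 = -0.900

-0.900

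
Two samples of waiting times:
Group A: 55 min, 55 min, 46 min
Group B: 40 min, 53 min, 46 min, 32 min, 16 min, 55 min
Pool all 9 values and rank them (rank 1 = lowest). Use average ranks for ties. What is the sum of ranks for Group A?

Sorted (ascending): 16, 32, 40, 46, 46, 53, 55, 55, 55
The 2 values of 46 occupy positions 4–5 → average rank (4+5)/2 = 4.5.
The 3 values of 55 occupy positions 7–9 → average rank 8.
Group A values → pooled ranks: 55→8, 55→8, 46→4.5
Rank sum = 8 + 8 + 4.5 = 20.5

20.5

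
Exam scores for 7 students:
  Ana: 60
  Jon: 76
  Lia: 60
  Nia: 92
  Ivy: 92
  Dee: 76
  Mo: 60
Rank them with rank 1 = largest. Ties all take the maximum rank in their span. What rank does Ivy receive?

Sorted (descending): 92, 92, 76, 76, 60, 60, 60
The 2 values of 92 occupy positions 1–2 → each gets rank 2.
The 2 values of 76 occupy positions 3–4 → each gets rank 4.
The 3 values of 60 occupy positions 5–7 → each gets rank 7.
Ivy has value 92 → rank 2.

2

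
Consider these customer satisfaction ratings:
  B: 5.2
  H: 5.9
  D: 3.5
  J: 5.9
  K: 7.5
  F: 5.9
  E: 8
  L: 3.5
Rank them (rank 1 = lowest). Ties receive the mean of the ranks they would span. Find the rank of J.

5

Sorted (ascending): 3.5, 3.5, 5.2, 5.9, 5.9, 5.9, 7.5, 8
The 2 values of 3.5 occupy positions 1–2 → average rank (1+2)/2 = 1.5.
The 3 values of 5.9 occupy positions 4–6 → average rank 5.
J has value 5.9 → rank 5.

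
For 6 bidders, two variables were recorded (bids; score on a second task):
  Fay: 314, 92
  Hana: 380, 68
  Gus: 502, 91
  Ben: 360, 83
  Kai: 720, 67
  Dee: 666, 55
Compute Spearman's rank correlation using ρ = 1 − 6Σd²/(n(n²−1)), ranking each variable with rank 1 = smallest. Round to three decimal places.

-0.771

Ranks of variable 1: 1, 3, 4, 2, 6, 5
Ranks of variable 2: 6, 3, 5, 4, 2, 1
d = r₁ − r₂: -5, 0, -1, -2, 4, 4
d²: 25, 0, 1, 4, 16, 16; Σd² = 62
ρ = 1 − 6·62/(6·35) = 1 − 372/210 = -0.771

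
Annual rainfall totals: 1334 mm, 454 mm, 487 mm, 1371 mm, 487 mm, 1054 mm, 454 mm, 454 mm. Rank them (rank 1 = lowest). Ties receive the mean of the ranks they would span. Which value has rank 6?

1054

Sorted (ascending): 454, 454, 454, 487, 487, 1054, 1334, 1371
The 3 values of 454 occupy positions 1–3 → average rank 2.
The 2 values of 487 occupy positions 4–5 → average rank (4+5)/2 = 4.5.
Rank 6 → value 1054.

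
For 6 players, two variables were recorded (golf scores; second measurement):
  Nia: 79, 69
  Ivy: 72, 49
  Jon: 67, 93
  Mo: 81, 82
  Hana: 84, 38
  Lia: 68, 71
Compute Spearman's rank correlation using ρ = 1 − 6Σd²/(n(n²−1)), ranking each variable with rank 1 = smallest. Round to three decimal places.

-0.600

Ranks of variable 1: 4, 3, 1, 5, 6, 2
Ranks of variable 2: 3, 2, 6, 5, 1, 4
d = r₁ − r₂: 1, 1, -5, 0, 5, -2
d²: 1, 1, 25, 0, 25, 4; Σd² = 56
ρ = 1 − 6·56/(6·35) = 1 − 336/210 = -0.600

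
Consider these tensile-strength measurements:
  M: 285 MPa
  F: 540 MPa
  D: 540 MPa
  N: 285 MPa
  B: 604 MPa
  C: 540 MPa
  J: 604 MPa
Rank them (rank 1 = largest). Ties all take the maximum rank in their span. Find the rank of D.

5

Sorted (descending): 604, 604, 540, 540, 540, 285, 285
The 2 values of 604 occupy positions 1–2 → each gets rank 2.
The 3 values of 540 occupy positions 3–5 → each gets rank 5.
The 2 values of 285 occupy positions 6–7 → each gets rank 7.
D has value 540 MPa → rank 5.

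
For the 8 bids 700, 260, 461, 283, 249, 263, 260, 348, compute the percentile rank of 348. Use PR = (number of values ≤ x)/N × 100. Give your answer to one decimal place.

75.0

N = 8.
Strictly below 348: 5. Equal to 348: 1.
PR = 6/8 × 100 = 75.0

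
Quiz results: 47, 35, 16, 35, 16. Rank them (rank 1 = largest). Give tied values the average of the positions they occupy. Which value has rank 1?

Sorted (descending): 47, 35, 35, 16, 16
The 2 values of 35 occupy positions 2–3 → average rank (2+3)/2 = 2.5.
The 2 values of 16 occupy positions 4–5 → average rank (4+5)/2 = 4.5.
Rank 1 → value 47.

47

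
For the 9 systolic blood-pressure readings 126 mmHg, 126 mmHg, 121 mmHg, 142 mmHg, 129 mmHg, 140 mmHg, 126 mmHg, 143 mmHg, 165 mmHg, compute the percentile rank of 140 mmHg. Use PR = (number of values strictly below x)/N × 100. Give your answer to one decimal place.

55.6

N = 9.
Strictly below 140: 5. Equal to 140: 1.
PR = 5/9 × 100 = 55.6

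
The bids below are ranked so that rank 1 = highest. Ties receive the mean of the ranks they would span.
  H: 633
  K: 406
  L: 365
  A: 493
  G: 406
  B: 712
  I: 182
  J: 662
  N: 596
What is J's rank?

2

Sorted (descending): 712, 662, 633, 596, 493, 406, 406, 365, 182
The 2 values of 406 occupy positions 6–7 → average rank (6+7)/2 = 6.5.
J has value 662 → rank 2.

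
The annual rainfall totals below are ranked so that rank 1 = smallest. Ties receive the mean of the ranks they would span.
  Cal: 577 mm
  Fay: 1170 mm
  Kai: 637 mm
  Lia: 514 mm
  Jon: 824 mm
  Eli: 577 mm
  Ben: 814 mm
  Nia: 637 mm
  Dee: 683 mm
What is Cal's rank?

Sorted (ascending): 514, 577, 577, 637, 637, 683, 814, 824, 1170
The 2 values of 577 occupy positions 2–3 → average rank (2+3)/2 = 2.5.
The 2 values of 637 occupy positions 4–5 → average rank (4+5)/2 = 4.5.
Cal has value 577 mm → rank 2.5.

2.5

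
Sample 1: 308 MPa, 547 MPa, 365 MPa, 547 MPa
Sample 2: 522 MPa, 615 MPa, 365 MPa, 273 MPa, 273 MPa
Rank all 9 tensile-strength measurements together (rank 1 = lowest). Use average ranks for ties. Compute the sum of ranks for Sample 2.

Sorted (ascending): 273, 273, 308, 365, 365, 522, 547, 547, 615
The 2 values of 273 occupy positions 1–2 → average rank (1+2)/2 = 1.5.
The 2 values of 365 occupy positions 4–5 → average rank (4+5)/2 = 4.5.
The 2 values of 547 occupy positions 7–8 → average rank (7+8)/2 = 7.5.
Sample 2 values → pooled ranks: 522→6, 615→9, 365→4.5, 273→1.5, 273→1.5
Rank sum = 6 + 9 + 4.5 + 1.5 + 1.5 = 22.5

22.5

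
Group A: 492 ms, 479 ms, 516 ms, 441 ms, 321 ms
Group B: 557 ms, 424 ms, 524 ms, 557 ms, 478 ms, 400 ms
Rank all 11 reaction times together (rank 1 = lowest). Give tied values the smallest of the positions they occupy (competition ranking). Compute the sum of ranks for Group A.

Sorted (ascending): 321, 400, 424, 441, 478, 479, 492, 516, 524, 557, 557
The 2 values of 557 occupy positions 10–11 → each gets rank 10.
Group A values → pooled ranks: 492→7, 479→6, 516→8, 441→4, 321→1
Rank sum = 7 + 6 + 8 + 4 + 1 = 26

26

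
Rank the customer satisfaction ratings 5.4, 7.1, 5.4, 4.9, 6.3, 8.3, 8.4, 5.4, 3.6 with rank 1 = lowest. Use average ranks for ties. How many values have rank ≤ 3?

2

Sorted (ascending): 3.6, 4.9, 5.4, 5.4, 5.4, 6.3, 7.1, 8.3, 8.4
The 3 values of 5.4 occupy positions 3–5 → average rank 4.
Ranks ≤ 3: {1, 2} → 2 values.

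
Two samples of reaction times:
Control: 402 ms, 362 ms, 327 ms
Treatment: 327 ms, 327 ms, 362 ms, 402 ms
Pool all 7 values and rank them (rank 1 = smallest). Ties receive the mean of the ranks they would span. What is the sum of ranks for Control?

Sorted (ascending): 327, 327, 327, 362, 362, 402, 402
The 3 values of 327 occupy positions 1–3 → average rank 2.
The 2 values of 362 occupy positions 4–5 → average rank (4+5)/2 = 4.5.
The 2 values of 402 occupy positions 6–7 → average rank (6+7)/2 = 6.5.
Control values → pooled ranks: 402→6.5, 362→4.5, 327→2
Rank sum = 6.5 + 4.5 + 2 = 13

13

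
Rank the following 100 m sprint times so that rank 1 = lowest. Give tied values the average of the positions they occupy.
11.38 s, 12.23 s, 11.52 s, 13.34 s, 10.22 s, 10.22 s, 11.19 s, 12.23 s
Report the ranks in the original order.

Sorted (ascending): 10.22, 10.22, 11.19, 11.38, 11.52, 12.23, 12.23, 13.34
The 2 values of 10.22 occupy positions 1–2 → average rank (1+2)/2 = 1.5.
The 2 values of 12.23 occupy positions 6–7 → average rank (6+7)/2 = 6.5.

4, 6.5, 5, 8, 1.5, 1.5, 3, 6.5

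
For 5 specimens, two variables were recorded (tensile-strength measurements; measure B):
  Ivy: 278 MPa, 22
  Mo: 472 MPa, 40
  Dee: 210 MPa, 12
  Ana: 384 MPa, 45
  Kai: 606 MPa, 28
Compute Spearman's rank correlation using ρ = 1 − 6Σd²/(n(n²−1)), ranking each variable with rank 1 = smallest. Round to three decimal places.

Ranks of variable 1: 2, 4, 1, 3, 5
Ranks of variable 2: 2, 4, 1, 5, 3
d = r₁ − r₂: 0, 0, 0, -2, 2
d²: 0, 0, 0, 4, 4; Σd² = 8
ρ = 1 − 6·8/(5·24) = 1 − 48/120 = 0.600

0.600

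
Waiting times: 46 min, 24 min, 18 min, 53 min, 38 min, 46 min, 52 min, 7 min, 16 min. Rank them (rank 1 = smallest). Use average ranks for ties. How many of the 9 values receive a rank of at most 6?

Sorted (ascending): 7, 16, 18, 24, 38, 46, 46, 52, 53
The 2 values of 46 occupy positions 6–7 → average rank (6+7)/2 = 6.5.
Ranks ≤ 6: {1, 2, 3, 4, 5} → 5 values.

5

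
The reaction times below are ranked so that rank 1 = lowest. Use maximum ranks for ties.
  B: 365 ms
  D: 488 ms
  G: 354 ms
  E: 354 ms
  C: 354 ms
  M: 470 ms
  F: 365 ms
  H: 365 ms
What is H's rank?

Sorted (ascending): 354, 354, 354, 365, 365, 365, 470, 488
The 3 values of 354 occupy positions 1–3 → each gets rank 3.
The 3 values of 365 occupy positions 4–6 → each gets rank 6.
H has value 365 ms → rank 6.

6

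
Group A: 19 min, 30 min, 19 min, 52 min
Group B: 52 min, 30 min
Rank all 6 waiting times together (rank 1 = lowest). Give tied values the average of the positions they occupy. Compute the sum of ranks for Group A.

Sorted (ascending): 19, 19, 30, 30, 52, 52
The 2 values of 19 occupy positions 1–2 → average rank (1+2)/2 = 1.5.
The 2 values of 30 occupy positions 3–4 → average rank (3+4)/2 = 3.5.
The 2 values of 52 occupy positions 5–6 → average rank (5+6)/2 = 5.5.
Group A values → pooled ranks: 19→1.5, 30→3.5, 19→1.5, 52→5.5
Rank sum = 1.5 + 3.5 + 1.5 + 5.5 = 12

12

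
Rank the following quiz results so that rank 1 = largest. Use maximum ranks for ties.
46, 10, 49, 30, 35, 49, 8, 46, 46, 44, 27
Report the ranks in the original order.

5, 10, 2, 8, 7, 2, 11, 5, 5, 6, 9

Sorted (descending): 49, 49, 46, 46, 46, 44, 35, 30, 27, 10, 8
The 2 values of 49 occupy positions 1–2 → each gets rank 2.
The 3 values of 46 occupy positions 3–5 → each gets rank 5.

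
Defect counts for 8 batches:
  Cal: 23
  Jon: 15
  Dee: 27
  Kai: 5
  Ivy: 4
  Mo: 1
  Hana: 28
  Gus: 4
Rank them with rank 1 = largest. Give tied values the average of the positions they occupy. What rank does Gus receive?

Sorted (descending): 28, 27, 23, 15, 5, 4, 4, 1
The 2 values of 4 occupy positions 6–7 → average rank (6+7)/2 = 6.5.
Gus has value 4 → rank 6.5.

6.5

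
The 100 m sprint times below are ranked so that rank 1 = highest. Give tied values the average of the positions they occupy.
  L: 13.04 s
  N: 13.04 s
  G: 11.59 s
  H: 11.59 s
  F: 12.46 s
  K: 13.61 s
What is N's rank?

Sorted (descending): 13.61, 13.04, 13.04, 12.46, 11.59, 11.59
The 2 values of 13.04 occupy positions 2–3 → average rank (2+3)/2 = 2.5.
The 2 values of 11.59 occupy positions 5–6 → average rank (5+6)/2 = 5.5.
N has value 13.04 s → rank 2.5.

2.5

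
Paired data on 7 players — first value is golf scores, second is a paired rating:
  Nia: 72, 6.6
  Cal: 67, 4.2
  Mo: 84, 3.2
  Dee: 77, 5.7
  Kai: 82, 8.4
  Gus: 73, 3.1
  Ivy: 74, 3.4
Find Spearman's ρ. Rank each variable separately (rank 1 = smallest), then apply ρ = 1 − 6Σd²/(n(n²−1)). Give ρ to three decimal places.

0.000

Ranks of variable 1: 2, 1, 7, 5, 6, 3, 4
Ranks of variable 2: 6, 4, 2, 5, 7, 1, 3
d = r₁ − r₂: -4, -3, 5, 0, -1, 2, 1
d²: 16, 9, 25, 0, 1, 4, 1; Σd² = 56
ρ = 1 − 6·56/(7·48) = 1 − 336/336 = 0.000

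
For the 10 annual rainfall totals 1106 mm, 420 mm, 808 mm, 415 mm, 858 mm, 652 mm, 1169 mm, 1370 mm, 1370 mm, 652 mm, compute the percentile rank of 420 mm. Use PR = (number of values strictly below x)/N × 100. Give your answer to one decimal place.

10.0

N = 10.
Strictly below 420: 1. Equal to 420: 1.
PR = 1/10 × 100 = 10.0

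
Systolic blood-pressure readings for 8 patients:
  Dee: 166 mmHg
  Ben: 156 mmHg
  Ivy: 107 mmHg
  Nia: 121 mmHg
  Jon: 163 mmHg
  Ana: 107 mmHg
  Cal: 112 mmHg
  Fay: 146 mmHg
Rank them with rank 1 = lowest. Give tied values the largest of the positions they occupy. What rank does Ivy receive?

2

Sorted (ascending): 107, 107, 112, 121, 146, 156, 163, 166
The 2 values of 107 occupy positions 1–2 → each gets rank 2.
Ivy has value 107 mmHg → rank 2.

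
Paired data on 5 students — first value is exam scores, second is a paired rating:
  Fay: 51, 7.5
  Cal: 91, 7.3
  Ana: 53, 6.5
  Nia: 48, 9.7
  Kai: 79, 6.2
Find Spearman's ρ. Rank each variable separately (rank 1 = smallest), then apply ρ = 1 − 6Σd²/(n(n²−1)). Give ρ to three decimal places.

-0.700

Ranks of variable 1: 2, 5, 3, 1, 4
Ranks of variable 2: 4, 3, 2, 5, 1
d = r₁ − r₂: -2, 2, 1, -4, 3
d²: 4, 4, 1, 16, 9; Σd² = 34
ρ = 1 − 6·34/(5·24) = 1 − 204/120 = -0.700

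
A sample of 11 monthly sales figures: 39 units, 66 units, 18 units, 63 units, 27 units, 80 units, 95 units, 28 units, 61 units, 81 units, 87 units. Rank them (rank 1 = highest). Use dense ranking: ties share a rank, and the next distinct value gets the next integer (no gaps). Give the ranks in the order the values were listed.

8, 5, 11, 6, 10, 4, 1, 9, 7, 3, 2

Sorted (descending): 95, 87, 81, 80, 66, 63, 61, 39, 28, 27, 18
No ties — each value takes its position as its rank.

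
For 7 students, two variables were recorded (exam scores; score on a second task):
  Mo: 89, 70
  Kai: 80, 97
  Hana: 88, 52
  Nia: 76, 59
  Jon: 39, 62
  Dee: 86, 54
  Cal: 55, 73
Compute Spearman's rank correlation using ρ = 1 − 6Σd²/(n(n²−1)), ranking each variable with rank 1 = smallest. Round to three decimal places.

Ranks of variable 1: 7, 4, 6, 3, 1, 5, 2
Ranks of variable 2: 5, 7, 1, 3, 4, 2, 6
d = r₁ − r₂: 2, -3, 5, 0, -3, 3, -4
d²: 4, 9, 25, 0, 9, 9, 16; Σd² = 72
ρ = 1 − 6·72/(7·48) = 1 − 432/336 = -0.286

-0.286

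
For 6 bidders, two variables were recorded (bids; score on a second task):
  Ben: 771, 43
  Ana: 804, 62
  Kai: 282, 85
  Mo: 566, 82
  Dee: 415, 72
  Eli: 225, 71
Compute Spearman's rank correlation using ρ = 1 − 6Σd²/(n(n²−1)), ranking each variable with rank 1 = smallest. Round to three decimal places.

-0.543

Ranks of variable 1: 5, 6, 2, 4, 3, 1
Ranks of variable 2: 1, 2, 6, 5, 4, 3
d = r₁ − r₂: 4, 4, -4, -1, -1, -2
d²: 16, 16, 16, 1, 1, 4; Σd² = 54
ρ = 1 − 6·54/(6·35) = 1 − 324/210 = -0.543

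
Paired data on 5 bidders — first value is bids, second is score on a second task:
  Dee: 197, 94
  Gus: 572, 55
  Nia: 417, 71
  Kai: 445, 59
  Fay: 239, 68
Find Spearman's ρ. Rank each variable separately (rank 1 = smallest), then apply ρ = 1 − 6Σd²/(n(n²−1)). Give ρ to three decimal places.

-0.900

Ranks of variable 1: 1, 5, 3, 4, 2
Ranks of variable 2: 5, 1, 4, 2, 3
d = r₁ − r₂: -4, 4, -1, 2, -1
d²: 16, 16, 1, 4, 1; Σd² = 38
ρ = 1 − 6·38/(5·24) = 1 − 228/120 = -0.900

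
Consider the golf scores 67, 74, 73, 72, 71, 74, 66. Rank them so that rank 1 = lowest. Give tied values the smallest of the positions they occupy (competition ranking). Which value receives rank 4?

Sorted (ascending): 66, 67, 71, 72, 73, 74, 74
The 2 values of 74 occupy positions 6–7 → each gets rank 6.
Rank 4 → value 72.

72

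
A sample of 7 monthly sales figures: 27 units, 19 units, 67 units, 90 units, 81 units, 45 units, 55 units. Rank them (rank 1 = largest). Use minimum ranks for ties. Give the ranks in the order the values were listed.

6, 7, 3, 1, 2, 5, 4

Sorted (descending): 90, 81, 67, 55, 45, 27, 19
No ties — each value takes its position as its rank.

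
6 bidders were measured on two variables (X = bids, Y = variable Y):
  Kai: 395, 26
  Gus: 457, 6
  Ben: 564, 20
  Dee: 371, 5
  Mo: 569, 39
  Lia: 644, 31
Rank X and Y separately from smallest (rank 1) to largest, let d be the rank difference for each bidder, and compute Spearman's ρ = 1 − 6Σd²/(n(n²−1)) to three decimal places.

0.771

Ranks of variable 1: 2, 3, 4, 1, 5, 6
Ranks of variable 2: 4, 2, 3, 1, 6, 5
d = r₁ − r₂: -2, 1, 1, 0, -1, 1
d²: 4, 1, 1, 0, 1, 1; Σd² = 8
ρ = 1 − 6·8/(6·35) = 1 − 48/210 = 0.771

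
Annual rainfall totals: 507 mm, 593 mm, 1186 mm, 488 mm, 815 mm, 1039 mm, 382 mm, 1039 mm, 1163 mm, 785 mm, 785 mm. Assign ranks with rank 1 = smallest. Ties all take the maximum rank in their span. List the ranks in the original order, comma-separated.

Sorted (ascending): 382, 488, 507, 593, 785, 785, 815, 1039, 1039, 1163, 1186
The 2 values of 785 occupy positions 5–6 → each gets rank 6.
The 2 values of 1039 occupy positions 8–9 → each gets rank 9.

3, 4, 11, 2, 7, 9, 1, 9, 10, 6, 6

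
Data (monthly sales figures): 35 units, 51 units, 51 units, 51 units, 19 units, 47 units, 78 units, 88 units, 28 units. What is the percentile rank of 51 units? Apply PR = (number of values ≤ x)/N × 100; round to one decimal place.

N = 9.
Strictly below 51: 4. Equal to 51: 3.
PR = 7/9 × 100 = 77.8

77.8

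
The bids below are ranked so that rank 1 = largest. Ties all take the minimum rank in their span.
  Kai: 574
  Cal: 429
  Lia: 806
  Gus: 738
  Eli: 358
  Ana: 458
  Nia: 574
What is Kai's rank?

Sorted (descending): 806, 738, 574, 574, 458, 429, 358
The 2 values of 574 occupy positions 3–4 → each gets rank 3.
Kai has value 574 → rank 3.

3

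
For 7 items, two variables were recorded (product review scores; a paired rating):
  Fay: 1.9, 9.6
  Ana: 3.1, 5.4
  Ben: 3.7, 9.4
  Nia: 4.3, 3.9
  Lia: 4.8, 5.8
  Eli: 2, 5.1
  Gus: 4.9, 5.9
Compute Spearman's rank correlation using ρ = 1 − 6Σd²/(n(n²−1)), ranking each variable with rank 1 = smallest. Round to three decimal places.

Ranks of variable 1: 1, 3, 4, 5, 6, 2, 7
Ranks of variable 2: 7, 3, 6, 1, 4, 2, 5
d = r₁ − r₂: -6, 0, -2, 4, 2, 0, 2
d²: 36, 0, 4, 16, 4, 0, 4; Σd² = 64
ρ = 1 − 6·64/(7·48) = 1 − 384/336 = -0.143

-0.143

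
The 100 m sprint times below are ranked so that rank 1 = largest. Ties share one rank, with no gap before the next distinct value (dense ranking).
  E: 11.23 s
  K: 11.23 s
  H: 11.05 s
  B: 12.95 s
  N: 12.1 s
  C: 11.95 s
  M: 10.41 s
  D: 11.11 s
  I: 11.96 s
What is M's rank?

8

Sorted (descending): 12.95, 12.1, 11.96, 11.95, 11.23, 11.23, 11.11, 11.05, 10.41
The 2 values of 11.23 share dense rank 5.
Remaining distinct values take the next consecutive integers.
M has value 10.41 s → rank 8.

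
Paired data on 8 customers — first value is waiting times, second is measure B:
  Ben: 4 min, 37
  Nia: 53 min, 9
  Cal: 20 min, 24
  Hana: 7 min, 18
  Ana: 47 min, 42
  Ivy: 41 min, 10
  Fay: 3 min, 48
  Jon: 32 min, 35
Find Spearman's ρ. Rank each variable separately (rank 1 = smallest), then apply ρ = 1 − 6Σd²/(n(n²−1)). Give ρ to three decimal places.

Ranks of variable 1: 2, 8, 4, 3, 7, 6, 1, 5
Ranks of variable 2: 6, 1, 4, 3, 7, 2, 8, 5
d = r₁ − r₂: -4, 7, 0, 0, 0, 4, -7, 0
d²: 16, 49, 0, 0, 0, 16, 49, 0; Σd² = 130
ρ = 1 − 6·130/(8·63) = 1 − 780/504 = -0.548

-0.548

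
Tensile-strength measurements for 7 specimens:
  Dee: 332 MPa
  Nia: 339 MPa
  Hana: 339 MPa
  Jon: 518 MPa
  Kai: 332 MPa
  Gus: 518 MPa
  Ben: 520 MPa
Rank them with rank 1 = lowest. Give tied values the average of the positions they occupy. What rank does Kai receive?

1.5

Sorted (ascending): 332, 332, 339, 339, 518, 518, 520
The 2 values of 332 occupy positions 1–2 → average rank (1+2)/2 = 1.5.
The 2 values of 339 occupy positions 3–4 → average rank (3+4)/2 = 3.5.
The 2 values of 518 occupy positions 5–6 → average rank (5+6)/2 = 5.5.
Kai has value 332 MPa → rank 1.5.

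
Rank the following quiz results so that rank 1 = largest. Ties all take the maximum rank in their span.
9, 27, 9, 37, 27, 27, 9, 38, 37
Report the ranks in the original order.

9, 6, 9, 3, 6, 6, 9, 1, 3

Sorted (descending): 38, 37, 37, 27, 27, 27, 9, 9, 9
The 2 values of 37 occupy positions 2–3 → each gets rank 3.
The 3 values of 27 occupy positions 4–6 → each gets rank 6.
The 3 values of 9 occupy positions 7–9 → each gets rank 9.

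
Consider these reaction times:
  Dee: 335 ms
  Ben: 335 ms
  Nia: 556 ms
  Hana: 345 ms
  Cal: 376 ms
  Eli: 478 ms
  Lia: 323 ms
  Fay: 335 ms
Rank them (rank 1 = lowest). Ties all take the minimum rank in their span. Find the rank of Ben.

2

Sorted (ascending): 323, 335, 335, 335, 345, 376, 478, 556
The 3 values of 335 occupy positions 2–4 → each gets rank 2.
Ben has value 335 ms → rank 2.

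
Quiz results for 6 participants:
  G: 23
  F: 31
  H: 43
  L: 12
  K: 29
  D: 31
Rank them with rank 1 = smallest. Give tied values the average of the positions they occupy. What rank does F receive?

Sorted (ascending): 12, 23, 29, 31, 31, 43
The 2 values of 31 occupy positions 4–5 → average rank (4+5)/2 = 4.5.
F has value 31 → rank 4.5.

4.5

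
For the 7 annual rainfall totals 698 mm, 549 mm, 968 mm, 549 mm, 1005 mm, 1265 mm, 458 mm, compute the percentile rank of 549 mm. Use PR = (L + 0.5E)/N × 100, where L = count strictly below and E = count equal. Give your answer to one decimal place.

28.6

N = 7.
Strictly below 549: 1. Equal to 549: 2.
PR = (1 + 0.5·2)/7 × 100 = 28.6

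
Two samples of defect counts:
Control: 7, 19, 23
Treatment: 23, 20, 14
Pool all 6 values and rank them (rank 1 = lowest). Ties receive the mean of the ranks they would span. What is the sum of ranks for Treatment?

Sorted (ascending): 7, 14, 19, 20, 23, 23
The 2 values of 23 occupy positions 5–6 → average rank (5+6)/2 = 5.5.
Treatment values → pooled ranks: 23→5.5, 20→4, 14→2
Rank sum = 5.5 + 4 + 2 = 11.5

11.5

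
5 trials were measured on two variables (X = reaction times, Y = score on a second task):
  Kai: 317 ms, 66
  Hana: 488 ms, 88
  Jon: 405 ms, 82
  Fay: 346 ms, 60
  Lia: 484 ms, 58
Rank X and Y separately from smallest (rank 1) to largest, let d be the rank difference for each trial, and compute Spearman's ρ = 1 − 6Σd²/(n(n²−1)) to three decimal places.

0.300

Ranks of variable 1: 1, 5, 3, 2, 4
Ranks of variable 2: 3, 5, 4, 2, 1
d = r₁ − r₂: -2, 0, -1, 0, 3
d²: 4, 0, 1, 0, 9; Σd² = 14
ρ = 1 − 6·14/(5·24) = 1 − 84/120 = 0.300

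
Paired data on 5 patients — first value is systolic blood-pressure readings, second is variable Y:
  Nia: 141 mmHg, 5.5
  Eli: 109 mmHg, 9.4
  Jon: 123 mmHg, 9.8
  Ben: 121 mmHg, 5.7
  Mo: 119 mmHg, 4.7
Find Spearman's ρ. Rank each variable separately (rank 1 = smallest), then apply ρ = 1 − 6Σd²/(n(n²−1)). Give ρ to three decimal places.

0.000

Ranks of variable 1: 5, 1, 4, 3, 2
Ranks of variable 2: 2, 4, 5, 3, 1
d = r₁ − r₂: 3, -3, -1, 0, 1
d²: 9, 9, 1, 0, 1; Σd² = 20
ρ = 1 − 6·20/(5·24) = 1 − 120/120 = 0.000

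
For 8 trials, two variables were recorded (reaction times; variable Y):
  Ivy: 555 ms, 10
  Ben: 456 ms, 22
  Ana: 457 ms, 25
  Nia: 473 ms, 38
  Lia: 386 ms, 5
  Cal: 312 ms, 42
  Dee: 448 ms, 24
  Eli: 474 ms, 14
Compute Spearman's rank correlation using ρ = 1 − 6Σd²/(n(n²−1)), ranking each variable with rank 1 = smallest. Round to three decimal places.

Ranks of variable 1: 8, 4, 5, 6, 2, 1, 3, 7
Ranks of variable 2: 2, 4, 6, 7, 1, 8, 5, 3
d = r₁ − r₂: 6, 0, -1, -1, 1, -7, -2, 4
d²: 36, 0, 1, 1, 1, 49, 4, 16; Σd² = 108
ρ = 1 − 6·108/(8·63) = 1 − 648/504 = -0.286

-0.286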